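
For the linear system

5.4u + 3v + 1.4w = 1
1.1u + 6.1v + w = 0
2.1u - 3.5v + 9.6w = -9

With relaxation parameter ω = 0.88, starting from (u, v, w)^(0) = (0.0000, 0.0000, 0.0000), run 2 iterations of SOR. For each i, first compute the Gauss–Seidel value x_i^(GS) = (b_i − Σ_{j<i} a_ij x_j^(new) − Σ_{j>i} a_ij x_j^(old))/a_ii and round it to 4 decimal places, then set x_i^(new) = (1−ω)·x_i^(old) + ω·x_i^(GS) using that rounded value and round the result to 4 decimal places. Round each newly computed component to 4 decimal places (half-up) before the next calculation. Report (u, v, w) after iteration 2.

Iteration 1:
  u: GS value = (1 - (3)·0.0000 - (1.4)·0.0000) / (5.4) = 0.1852;  u ← (1−ω)·0.0000 + ω·0.1852 = 0.1630
  v: GS value = (0 - (1.1)·0.1630 - (1)·0.0000) / (6.1) = -0.0294;  v ← (1−ω)·0.0000 + ω·-0.0294 = -0.0259
  w: GS value = (-9 - (2.1)·0.1630 - (-3.5)·-0.0259) / (9.6) = -0.9826;  w ← (1−ω)·0.0000 + ω·-0.9826 = -0.8647
Iteration 2:
  u: GS value = (1 - (3)·-0.0259 - (1.4)·-0.8647) / (5.4) = 0.4238;  u ← (1−ω)·0.1630 + ω·0.4238 = 0.3925
  v: GS value = (0 - (1.1)·0.3925 - (1)·-0.8647) / (6.1) = 0.0710;  v ← (1−ω)·-0.0259 + ω·0.0710 = 0.0594
  w: GS value = (-9 - (2.1)·0.3925 - (-3.5)·0.0594) / (9.6) = -1.0017;  w ← (1−ω)·-0.8647 + ω·-1.0017 = -0.9853

(0.3925, 0.0594, -0.9853)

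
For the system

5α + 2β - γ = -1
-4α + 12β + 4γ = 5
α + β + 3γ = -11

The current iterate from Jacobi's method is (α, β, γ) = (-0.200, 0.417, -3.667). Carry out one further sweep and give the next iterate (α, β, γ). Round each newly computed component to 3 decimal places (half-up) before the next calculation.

One sweep:
  α = (-1 - (2)·0.417 - (-1)·-3.667) / (5) = -1.100
  β = (5 - (-4)·-0.200 - (4)·-3.667) / (12) = 1.572
  γ = (-11 - (1)·-0.200 - (1)·0.417) / (3) = -3.739

(-1.100, 1.572, -3.739)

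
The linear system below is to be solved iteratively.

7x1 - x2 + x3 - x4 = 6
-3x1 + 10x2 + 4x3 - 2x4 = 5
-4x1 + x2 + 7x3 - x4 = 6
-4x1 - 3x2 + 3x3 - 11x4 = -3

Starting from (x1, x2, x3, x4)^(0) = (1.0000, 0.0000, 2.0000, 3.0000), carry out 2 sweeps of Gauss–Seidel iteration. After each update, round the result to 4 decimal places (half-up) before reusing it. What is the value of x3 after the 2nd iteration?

1.2950

Iteration 1:
  x1 = (6 - (-1)·0.0000 - (1)·2.0000 - (-1)·3.0000) / (7) = 1.0000
  x2 = (5 - (-3)·1.0000 - (4)·2.0000 - (-2)·3.0000) / (10) = 0.6000
  x3 = (6 - (-4)·1.0000 - (1)·0.6000 - (-1)·3.0000) / (7) = 1.7714
  x4 = (-3 - (-4)·1.0000 - (-3)·0.6000 - (3)·1.7714) / (-11) = 0.2286
Iteration 2:
  x1 = (6 - (-1)·0.6000 - (1)·1.7714 - (-1)·0.2286) / (7) = 0.7225
  x2 = (5 - (-3)·0.7225 - (4)·1.7714 - (-2)·0.2286) / (10) = 0.0539
  x3 = (6 - (-4)·0.7225 - (1)·0.0539 - (-1)·0.2286) / (7) = 1.2950
  x4 = (-3 - (-4)·0.7225 - (-3)·0.0539 - (3)·1.2950) / (-11) = 0.3485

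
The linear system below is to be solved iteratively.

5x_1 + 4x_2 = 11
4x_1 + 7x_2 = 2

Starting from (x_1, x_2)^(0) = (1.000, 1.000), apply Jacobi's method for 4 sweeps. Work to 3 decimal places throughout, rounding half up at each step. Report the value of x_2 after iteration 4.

Iteration 1:
  x_1 = (11 - (4)·1.000) / (5) = 1.400
  x_2 = (2 - (4)·1.000) / (7) = -0.286
Iteration 2:
  x_1 = (11 - (4)·-0.286) / (5) = 2.429
  x_2 = (2 - (4)·1.400) / (7) = -0.514
Iteration 3:
  x_1 = (11 - (4)·-0.514) / (5) = 2.611
  x_2 = (2 - (4)·2.429) / (7) = -1.102
Iteration 4:
  x_1 = (11 - (4)·-1.102) / (5) = 3.082
  x_2 = (2 - (4)·2.611) / (7) = -1.206

-1.206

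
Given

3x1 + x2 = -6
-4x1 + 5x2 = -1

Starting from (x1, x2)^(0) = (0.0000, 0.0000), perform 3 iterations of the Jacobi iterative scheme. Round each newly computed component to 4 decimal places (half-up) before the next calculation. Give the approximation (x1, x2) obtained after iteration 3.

Iteration 1:
  x1 = (-6 - (1)·0.0000) / (3) = -2.0000
  x2 = (-1 - (-4)·0.0000) / (5) = -0.2000
Iteration 2:
  x1 = (-6 - (1)·-0.2000) / (3) = -1.9333
  x2 = (-1 - (-4)·-2.0000) / (5) = -1.8000
Iteration 3:
  x1 = (-6 - (1)·-1.8000) / (3) = -1.4000
  x2 = (-1 - (-4)·-1.9333) / (5) = -1.7466

(-1.4000, -1.7466)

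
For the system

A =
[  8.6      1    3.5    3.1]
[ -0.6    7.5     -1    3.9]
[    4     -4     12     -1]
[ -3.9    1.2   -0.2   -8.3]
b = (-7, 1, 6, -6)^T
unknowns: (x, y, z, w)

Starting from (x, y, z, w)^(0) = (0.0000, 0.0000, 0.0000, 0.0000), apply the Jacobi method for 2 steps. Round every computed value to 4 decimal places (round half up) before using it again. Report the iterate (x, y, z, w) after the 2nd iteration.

(-1.2935, -0.2410, 0.8760, 1.1126)

Iteration 1:
  x = (-7 - (1)·0.0000 - (3.5)·0.0000 - (3.1)·0.0000) / (8.6) = -0.8140
  y = (1 - (-0.6)·0.0000 - (-1)·0.0000 - (3.9)·0.0000) / (7.5) = 0.1333
  z = (6 - (4)·0.0000 - (-4)·0.0000 - (-1)·0.0000) / (12) = 0.5000
  w = (-6 - (-3.9)·0.0000 - (1.2)·0.0000 - (-0.2)·0.0000) / (-8.3) = 0.7229
Iteration 2:
  x = (-7 - (1)·0.1333 - (3.5)·0.5000 - (3.1)·0.7229) / (8.6) = -1.2935
  y = (1 - (-0.6)·-0.8140 - (-1)·0.5000 - (3.9)·0.7229) / (7.5) = -0.2410
  z = (6 - (4)·-0.8140 - (-4)·0.1333 - (-1)·0.7229) / (12) = 0.8760
  w = (-6 - (-3.9)·-0.8140 - (1.2)·0.1333 - (-0.2)·0.5000) / (-8.3) = 1.1126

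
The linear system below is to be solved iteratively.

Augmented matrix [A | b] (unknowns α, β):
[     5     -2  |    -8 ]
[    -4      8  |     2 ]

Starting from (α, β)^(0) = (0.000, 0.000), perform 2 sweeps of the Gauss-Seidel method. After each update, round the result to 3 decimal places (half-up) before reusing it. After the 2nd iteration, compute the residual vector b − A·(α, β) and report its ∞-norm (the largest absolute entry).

0.220

Iteration 1:
  α = (-8 - (-2)·0.000) / (5) = -1.600
  β = (2 - (-4)·-1.600) / (8) = -0.550
Iteration 2:
  α = (-8 - (-2)·-0.550) / (5) = -1.820
  β = (2 - (-4)·-1.820) / (8) = -0.660
Residual b − A·x = (-0.220, 0.000); ∞-norm = 0.220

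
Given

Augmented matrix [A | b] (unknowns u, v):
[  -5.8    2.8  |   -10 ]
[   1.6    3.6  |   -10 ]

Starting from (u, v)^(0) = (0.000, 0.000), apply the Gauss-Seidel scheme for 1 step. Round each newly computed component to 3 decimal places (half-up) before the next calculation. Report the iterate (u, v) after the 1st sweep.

(1.724, -3.544)

Iteration 1:
  u = (-10 - (2.8)·0.000) / (-5.8) = 1.724
  v = (-10 - (1.6)·1.724) / (3.6) = -3.544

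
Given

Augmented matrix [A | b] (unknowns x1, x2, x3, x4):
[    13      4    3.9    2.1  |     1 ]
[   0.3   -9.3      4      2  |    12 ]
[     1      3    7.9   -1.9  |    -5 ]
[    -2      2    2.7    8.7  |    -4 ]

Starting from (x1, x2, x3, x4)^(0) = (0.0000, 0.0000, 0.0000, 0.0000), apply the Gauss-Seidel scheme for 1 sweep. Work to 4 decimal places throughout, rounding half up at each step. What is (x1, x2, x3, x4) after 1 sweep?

Iteration 1:
  x1 = (1 - (4)·0.0000 - (3.9)·0.0000 - (2.1)·0.0000) / (13) = 0.0769
  x2 = (12 - (0.3)·0.0769 - (4)·0.0000 - (2)·0.0000) / (-9.3) = -1.2878
  x3 = (-5 - (1)·0.0769 - (3)·-1.2878 - (-1.9)·0.0000) / (7.9) = -0.1536
  x4 = (-4 - (-2)·0.0769 - (2)·-1.2878 - (2.7)·-0.1536) / (8.7) = -0.0984

(0.0769, -1.2878, -0.1536, -0.0984)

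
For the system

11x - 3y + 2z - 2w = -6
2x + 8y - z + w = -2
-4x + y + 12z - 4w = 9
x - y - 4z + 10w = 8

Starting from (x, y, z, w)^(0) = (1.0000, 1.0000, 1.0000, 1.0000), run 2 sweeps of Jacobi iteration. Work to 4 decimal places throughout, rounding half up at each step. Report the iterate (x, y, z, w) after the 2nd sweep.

(-0.7061, -0.1652, 1.1008, 1.3106)

Iteration 1:
  x = (-6 - (-3)·1.0000 - (2)·1.0000 - (-2)·1.0000) / (11) = -0.2727
  y = (-2 - (2)·1.0000 - (-1)·1.0000 - (1)·1.0000) / (8) = -0.5000
  z = (9 - (-4)·1.0000 - (1)·1.0000 - (-4)·1.0000) / (12) = 1.3333
  w = (8 - (1)·1.0000 - (-1)·1.0000 - (-4)·1.0000) / (10) = 1.2000
Iteration 2:
  x = (-6 - (-3)·-0.5000 - (2)·1.3333 - (-2)·1.2000) / (11) = -0.7061
  y = (-2 - (2)·-0.2727 - (-1)·1.3333 - (1)·1.2000) / (8) = -0.1652
  z = (9 - (-4)·-0.2727 - (1)·-0.5000 - (-4)·1.2000) / (12) = 1.1008
  w = (8 - (1)·-0.2727 - (-1)·-0.5000 - (-4)·1.3333) / (10) = 1.3106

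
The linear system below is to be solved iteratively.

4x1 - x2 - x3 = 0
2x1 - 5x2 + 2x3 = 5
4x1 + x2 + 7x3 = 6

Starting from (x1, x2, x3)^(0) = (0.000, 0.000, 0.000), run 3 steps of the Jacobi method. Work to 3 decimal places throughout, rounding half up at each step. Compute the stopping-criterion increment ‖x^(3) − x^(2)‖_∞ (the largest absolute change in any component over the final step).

0.122

Iteration 1:
  x1 = (0 - (-1)·0.000 - (-1)·0.000) / (4) = 0.000
  x2 = (5 - (2)·0.000 - (2)·0.000) / (-5) = -1.000
  x3 = (6 - (4)·0.000 - (1)·0.000) / (7) = 0.857
Iteration 2:
  x1 = (0 - (-1)·-1.000 - (-1)·0.857) / (4) = -0.036
  x2 = (5 - (2)·0.000 - (2)·0.857) / (-5) = -0.657
  x3 = (6 - (4)·0.000 - (1)·-1.000) / (7) = 1.000
Iteration 3:
  x1 = (0 - (-1)·-0.657 - (-1)·1.000) / (4) = 0.086
  x2 = (5 - (2)·-0.036 - (2)·1.000) / (-5) = -0.614
  x3 = (6 - (4)·-0.036 - (1)·-0.657) / (7) = 0.972
Change: (0.122, 0.043, -0.028) → max |·| = 0.122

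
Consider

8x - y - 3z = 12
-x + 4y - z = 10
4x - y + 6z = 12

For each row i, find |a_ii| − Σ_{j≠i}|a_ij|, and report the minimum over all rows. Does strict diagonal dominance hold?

1

row 1: |8| − (1+3) = 4
row 2: |4| − (1+1) = 2
row 3: |6| − (4+1) = 1
minimum over rows = 1 → strictly diagonally dominant (convergence guaranteed)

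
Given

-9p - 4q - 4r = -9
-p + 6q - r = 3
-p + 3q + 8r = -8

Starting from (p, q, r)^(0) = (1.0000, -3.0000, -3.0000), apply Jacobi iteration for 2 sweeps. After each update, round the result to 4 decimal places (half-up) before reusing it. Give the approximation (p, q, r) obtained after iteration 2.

Iteration 1:
  p = (-9 - (-4)·-3.0000 - (-4)·-3.0000) / (-9) = 3.6667
  q = (3 - (-1)·1.0000 - (-1)·-3.0000) / (6) = 0.1667
  r = (-8 - (-1)·1.0000 - (3)·-3.0000) / (8) = 0.2500
Iteration 2:
  p = (-9 - (-4)·0.1667 - (-4)·0.2500) / (-9) = 0.8148
  q = (3 - (-1)·3.6667 - (-1)·0.2500) / (6) = 1.1528
  r = (-8 - (-1)·3.6667 - (3)·0.1667) / (8) = -0.6042

(0.8148, 1.1528, -0.6042)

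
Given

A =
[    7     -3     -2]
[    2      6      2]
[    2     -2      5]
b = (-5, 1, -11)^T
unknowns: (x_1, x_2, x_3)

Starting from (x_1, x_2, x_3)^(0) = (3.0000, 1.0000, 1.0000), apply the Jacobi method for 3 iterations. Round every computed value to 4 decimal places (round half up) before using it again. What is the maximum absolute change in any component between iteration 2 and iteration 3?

1.7619

Iteration 1:
  x_1 = (-5 - (-3)·1.0000 - (-2)·1.0000) / (7) = 0.0000
  x_2 = (1 - (2)·3.0000 - (2)·1.0000) / (6) = -1.1667
  x_3 = (-11 - (2)·3.0000 - (-2)·1.0000) / (5) = -3.0000
Iteration 2:
  x_1 = (-5 - (-3)·-1.1667 - (-2)·-3.0000) / (7) = -2.0714
  x_2 = (1 - (2)·0.0000 - (2)·-3.0000) / (6) = 1.1667
  x_3 = (-11 - (2)·0.0000 - (-2)·-1.1667) / (5) = -2.6667
Iteration 3:
  x_1 = (-5 - (-3)·1.1667 - (-2)·-2.6667) / (7) = -0.9762
  x_2 = (1 - (2)·-2.0714 - (2)·-2.6667) / (6) = 1.7460
  x_3 = (-11 - (2)·-2.0714 - (-2)·1.1667) / (5) = -0.9048
Change: (1.0952, 0.5793, 1.7619) → max |·| = 1.7619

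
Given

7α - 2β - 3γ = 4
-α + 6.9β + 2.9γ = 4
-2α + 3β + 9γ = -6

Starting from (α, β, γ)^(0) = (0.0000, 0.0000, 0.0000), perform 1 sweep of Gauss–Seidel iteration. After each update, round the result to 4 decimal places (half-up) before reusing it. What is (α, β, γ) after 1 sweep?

(0.5714, 0.6625, -0.7605)

Iteration 1:
  α = (4 - (-2)·0.0000 - (-3)·0.0000) / (7) = 0.5714
  β = (4 - (-1)·0.5714 - (2.9)·0.0000) / (6.9) = 0.6625
  γ = (-6 - (-2)·0.5714 - (3)·0.6625) / (9) = -0.7605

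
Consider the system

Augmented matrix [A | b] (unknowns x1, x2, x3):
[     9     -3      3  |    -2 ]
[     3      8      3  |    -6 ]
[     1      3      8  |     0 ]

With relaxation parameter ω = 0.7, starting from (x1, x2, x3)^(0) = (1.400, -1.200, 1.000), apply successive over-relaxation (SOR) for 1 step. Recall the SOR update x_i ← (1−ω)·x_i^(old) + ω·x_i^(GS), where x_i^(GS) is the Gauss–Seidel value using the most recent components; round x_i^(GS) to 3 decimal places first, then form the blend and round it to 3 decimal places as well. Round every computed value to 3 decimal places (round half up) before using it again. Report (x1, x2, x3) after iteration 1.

Iteration 1:
  x1: GS value = (-2 - (-3)·-1.200 - (3)·1.000) / (9) = -0.956;  x1 ← (1−ω)·1.400 + ω·-0.956 = -0.249
  x2: GS value = (-6 - (3)·-0.249 - (3)·1.000) / (8) = -1.032;  x2 ← (1−ω)·-1.200 + ω·-1.032 = -1.082
  x3: GS value = (0 - (1)·-0.249 - (3)·-1.082) / (8) = 0.437;  x3 ← (1−ω)·1.000 + ω·0.437 = 0.606

(-0.249, -1.082, 0.606)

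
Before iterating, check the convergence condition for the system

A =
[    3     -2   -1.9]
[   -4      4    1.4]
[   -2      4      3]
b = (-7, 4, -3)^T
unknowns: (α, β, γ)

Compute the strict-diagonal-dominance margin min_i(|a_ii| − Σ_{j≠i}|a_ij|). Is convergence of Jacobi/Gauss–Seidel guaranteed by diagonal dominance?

row 1: |3| − (2+1.9) = -0.9
row 2: |4| − (4+1.4) = -1.4
row 3: |3| − (2+4) = -3
minimum over rows = -3 → not strictly diagonally dominant

-3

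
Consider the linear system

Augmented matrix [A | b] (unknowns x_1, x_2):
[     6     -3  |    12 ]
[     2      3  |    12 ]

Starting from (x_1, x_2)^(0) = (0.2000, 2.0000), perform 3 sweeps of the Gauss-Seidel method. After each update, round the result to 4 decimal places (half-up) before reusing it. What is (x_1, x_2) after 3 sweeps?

Iteration 1:
  x_1 = (12 - (-3)·2.0000) / (6) = 3.0000
  x_2 = (12 - (2)·3.0000) / (3) = 2.0000
Iteration 2:
  x_1 = (12 - (-3)·2.0000) / (6) = 3.0000
  x_2 = (12 - (2)·3.0000) / (3) = 2.0000
Iteration 3:
  x_1 = (12 - (-3)·2.0000) / (6) = 3.0000
  x_2 = (12 - (2)·3.0000) / (3) = 2.0000

(3.0000, 2.0000)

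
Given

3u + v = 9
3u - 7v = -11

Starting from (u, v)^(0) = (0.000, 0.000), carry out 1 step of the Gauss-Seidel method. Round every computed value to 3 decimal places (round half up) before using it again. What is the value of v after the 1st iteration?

2.857

Iteration 1:
  u = (9 - (1)·0.000) / (3) = 3.000
  v = (-11 - (3)·3.000) / (-7) = 2.857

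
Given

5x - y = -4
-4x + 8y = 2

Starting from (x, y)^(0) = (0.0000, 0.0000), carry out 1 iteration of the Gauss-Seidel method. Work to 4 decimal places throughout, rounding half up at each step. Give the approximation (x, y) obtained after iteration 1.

Iteration 1:
  x = (-4 - (-1)·0.0000) / (5) = -0.8000
  y = (2 - (-4)·-0.8000) / (8) = -0.1500

(-0.8000, -0.1500)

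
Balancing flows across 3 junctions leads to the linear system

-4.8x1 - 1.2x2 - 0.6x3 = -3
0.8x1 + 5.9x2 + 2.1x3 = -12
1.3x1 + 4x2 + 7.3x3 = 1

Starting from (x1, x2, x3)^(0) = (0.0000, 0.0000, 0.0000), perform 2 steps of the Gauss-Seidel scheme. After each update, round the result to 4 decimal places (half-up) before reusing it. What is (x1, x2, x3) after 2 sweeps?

Iteration 1:
  x1 = (-3 - (-1.2)·0.0000 - (-0.6)·0.0000) / (-4.8) = 0.6250
  x2 = (-12 - (0.8)·0.6250 - (2.1)·0.0000) / (5.9) = -2.1186
  x3 = (1 - (1.3)·0.6250 - (4)·-2.1186) / (7.3) = 1.1866
Iteration 2:
  x1 = (-3 - (-1.2)·-2.1186 - (-0.6)·1.1866) / (-4.8) = 1.0063
  x2 = (-12 - (0.8)·1.0063 - (2.1)·1.1866) / (5.9) = -2.5927
  x3 = (1 - (1.3)·1.0063 - (4)·-2.5927) / (7.3) = 1.3784

(1.0063, -2.5927, 1.3784)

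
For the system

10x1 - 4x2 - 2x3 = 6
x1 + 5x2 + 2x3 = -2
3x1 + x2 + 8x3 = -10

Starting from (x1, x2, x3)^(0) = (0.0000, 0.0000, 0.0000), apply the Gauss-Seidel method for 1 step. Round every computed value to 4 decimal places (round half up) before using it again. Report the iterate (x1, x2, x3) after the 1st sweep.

Iteration 1:
  x1 = (6 - (-4)·0.0000 - (-2)·0.0000) / (10) = 0.6000
  x2 = (-2 - (1)·0.6000 - (2)·0.0000) / (5) = -0.5200
  x3 = (-10 - (3)·0.6000 - (1)·-0.5200) / (8) = -1.4100

(0.6000, -0.5200, -1.4100)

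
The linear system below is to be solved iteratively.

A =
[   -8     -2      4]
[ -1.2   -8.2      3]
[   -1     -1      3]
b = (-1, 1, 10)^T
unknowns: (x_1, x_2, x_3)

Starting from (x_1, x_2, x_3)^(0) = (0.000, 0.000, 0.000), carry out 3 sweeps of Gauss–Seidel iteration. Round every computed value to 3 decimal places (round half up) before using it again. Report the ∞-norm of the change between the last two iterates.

Iteration 1:
  x_1 = (-1 - (-2)·0.000 - (4)·0.000) / (-8) = 0.125
  x_2 = (1 - (-1.2)·0.125 - (3)·0.000) / (-8.2) = -0.140
  x_3 = (10 - (-1)·0.125 - (-1)·-0.140) / (3) = 3.328
Iteration 2:
  x_1 = (-1 - (-2)·-0.140 - (4)·3.328) / (-8) = 1.824
  x_2 = (1 - (-1.2)·1.824 - (3)·3.328) / (-8.2) = 0.829
  x_3 = (10 - (-1)·1.824 - (-1)·0.829) / (3) = 4.218
Iteration 3:
  x_1 = (-1 - (-2)·0.829 - (4)·4.218) / (-8) = 2.027
  x_2 = (1 - (-1.2)·2.027 - (3)·4.218) / (-8.2) = 1.125
  x_3 = (10 - (-1)·2.027 - (-1)·1.125) / (3) = 4.384
Change: (0.203, 0.296, 0.166) → max |·| = 0.296

0.296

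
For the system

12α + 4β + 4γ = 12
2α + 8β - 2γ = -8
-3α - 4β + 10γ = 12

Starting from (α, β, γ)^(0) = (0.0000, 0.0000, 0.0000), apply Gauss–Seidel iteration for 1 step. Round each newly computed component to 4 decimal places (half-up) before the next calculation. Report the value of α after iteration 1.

1.0000

Iteration 1:
  α = (12 - (4)·0.0000 - (4)·0.0000) / (12) = 1.0000
  β = (-8 - (2)·1.0000 - (-2)·0.0000) / (8) = -1.2500
  γ = (12 - (-3)·1.0000 - (-4)·-1.2500) / (10) = 1.0000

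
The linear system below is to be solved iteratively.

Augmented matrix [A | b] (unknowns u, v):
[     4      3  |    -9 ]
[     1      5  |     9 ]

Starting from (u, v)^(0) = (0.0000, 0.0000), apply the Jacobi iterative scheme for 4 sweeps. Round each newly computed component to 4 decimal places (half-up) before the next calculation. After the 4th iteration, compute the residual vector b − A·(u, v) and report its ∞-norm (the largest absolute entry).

Iteration 1:
  u = (-9 - (3)·0.0000) / (4) = -2.2500
  v = (9 - (1)·0.0000) / (5) = 1.8000
Iteration 2:
  u = (-9 - (3)·1.8000) / (4) = -3.6000
  v = (9 - (1)·-2.2500) / (5) = 2.2500
Iteration 3:
  u = (-9 - (3)·2.2500) / (4) = -3.9375
  v = (9 - (1)·-3.6000) / (5) = 2.5200
Iteration 4:
  u = (-9 - (3)·2.5200) / (4) = -4.1400
  v = (9 - (1)·-3.9375) / (5) = 2.5875
Residual b − A·x = (-0.2025, 0.2025); ∞-norm = 0.2025

0.2025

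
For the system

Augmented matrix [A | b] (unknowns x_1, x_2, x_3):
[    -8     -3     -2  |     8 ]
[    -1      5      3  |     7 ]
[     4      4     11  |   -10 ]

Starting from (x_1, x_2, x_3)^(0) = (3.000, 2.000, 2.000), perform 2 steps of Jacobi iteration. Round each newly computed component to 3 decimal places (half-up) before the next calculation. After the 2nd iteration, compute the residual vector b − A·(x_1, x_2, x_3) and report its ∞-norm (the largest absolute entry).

Iteration 1:
  x_1 = (8 - (-3)·2.000 - (-2)·2.000) / (-8) = -2.250
  x_2 = (7 - (-1)·3.000 - (3)·2.000) / (5) = 0.800
  x_3 = (-10 - (4)·3.000 - (4)·2.000) / (11) = -2.727
Iteration 2:
  x_1 = (8 - (-3)·0.800 - (-2)·-2.727) / (-8) = -0.618
  x_2 = (7 - (-1)·-2.250 - (3)·-2.727) / (5) = 2.586
  x_3 = (-10 - (4)·-2.250 - (4)·0.800) / (11) = -0.382
Residual b − A·x = (10.050, -5.402, -13.670); ∞-norm = 13.670

13.670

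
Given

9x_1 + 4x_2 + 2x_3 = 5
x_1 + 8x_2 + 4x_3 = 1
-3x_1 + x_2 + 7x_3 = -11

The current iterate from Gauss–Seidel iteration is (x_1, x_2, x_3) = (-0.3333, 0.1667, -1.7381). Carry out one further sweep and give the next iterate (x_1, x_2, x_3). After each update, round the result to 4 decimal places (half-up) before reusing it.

(0.8677, 0.8856, -1.3261)

One sweep:
  x_1 = (5 - (4)·0.1667 - (2)·-1.7381) / (9) = 0.8677
  x_2 = (1 - (1)·0.8677 - (4)·-1.7381) / (8) = 0.8856
  x_3 = (-11 - (-3)·0.8677 - (1)·0.8856) / (7) = -1.3261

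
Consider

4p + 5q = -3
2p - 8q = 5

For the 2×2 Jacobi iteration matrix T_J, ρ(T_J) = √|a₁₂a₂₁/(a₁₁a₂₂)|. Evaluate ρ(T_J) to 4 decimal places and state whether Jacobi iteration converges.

0.5590

a₁₂a₂₁/(a₁₁a₂₂) = (5)·(2) / ((4)·(-8)) = -0.312500
ρ = √|-0.312500| = √0.312500 = 0.5590
ρ < 1, so Jacobi converges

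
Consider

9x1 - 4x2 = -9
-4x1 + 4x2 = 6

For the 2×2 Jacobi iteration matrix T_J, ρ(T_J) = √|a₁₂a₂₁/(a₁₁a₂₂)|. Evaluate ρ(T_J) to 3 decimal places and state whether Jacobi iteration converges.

a₁₂a₂₁/(a₁₁a₂₂) = (-4)·(-4) / ((9)·(4)) = 0.444444
ρ = √|0.444444| = √0.444444 = 0.667
ρ < 1, so Jacobi converges

0.667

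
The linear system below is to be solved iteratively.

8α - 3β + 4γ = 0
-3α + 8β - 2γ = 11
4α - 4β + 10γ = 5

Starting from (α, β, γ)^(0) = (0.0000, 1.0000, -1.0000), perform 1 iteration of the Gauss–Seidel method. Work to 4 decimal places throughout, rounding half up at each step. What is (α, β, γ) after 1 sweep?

(0.8750, 1.4531, 0.7312)

Iteration 1:
  α = (0 - (-3)·1.0000 - (4)·-1.0000) / (8) = 0.8750
  β = (11 - (-3)·0.8750 - (-2)·-1.0000) / (8) = 1.4531
  γ = (5 - (4)·0.8750 - (-4)·1.4531) / (10) = 0.7312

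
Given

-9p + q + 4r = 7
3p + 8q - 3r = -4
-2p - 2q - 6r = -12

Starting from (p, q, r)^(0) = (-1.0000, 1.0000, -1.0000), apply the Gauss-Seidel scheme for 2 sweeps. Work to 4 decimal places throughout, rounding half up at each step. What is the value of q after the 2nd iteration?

0.3364

Iteration 1:
  p = (7 - (1)·1.0000 - (4)·-1.0000) / (-9) = -1.1111
  q = (-4 - (3)·-1.1111 - (-3)·-1.0000) / (8) = -0.4583
  r = (-12 - (-2)·-1.1111 - (-2)·-0.4583) / (-6) = 2.5231
Iteration 2:
  p = (7 - (1)·-0.4583 - (4)·2.5231) / (-9) = 0.2927
  q = (-4 - (3)·0.2927 - (-3)·2.5231) / (8) = 0.3364
  r = (-12 - (-2)·0.2927 - (-2)·0.3364) / (-6) = 1.7903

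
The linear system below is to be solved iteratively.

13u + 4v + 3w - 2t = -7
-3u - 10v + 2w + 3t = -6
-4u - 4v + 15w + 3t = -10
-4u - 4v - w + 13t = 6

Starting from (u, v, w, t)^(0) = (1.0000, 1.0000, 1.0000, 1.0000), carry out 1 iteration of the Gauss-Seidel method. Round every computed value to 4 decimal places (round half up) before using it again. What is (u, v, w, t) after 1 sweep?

(-0.9231, 1.3769, -0.7457, 0.5438)

Iteration 1:
  u = (-7 - (4)·1.0000 - (3)·1.0000 - (-2)·1.0000) / (13) = -0.9231
  v = (-6 - (-3)·-0.9231 - (2)·1.0000 - (3)·1.0000) / (-10) = 1.3769
  w = (-10 - (-4)·-0.9231 - (-4)·1.3769 - (3)·1.0000) / (15) = -0.7457
  t = (6 - (-4)·-0.9231 - (-4)·1.3769 - (-1)·-0.7457) / (13) = 0.5438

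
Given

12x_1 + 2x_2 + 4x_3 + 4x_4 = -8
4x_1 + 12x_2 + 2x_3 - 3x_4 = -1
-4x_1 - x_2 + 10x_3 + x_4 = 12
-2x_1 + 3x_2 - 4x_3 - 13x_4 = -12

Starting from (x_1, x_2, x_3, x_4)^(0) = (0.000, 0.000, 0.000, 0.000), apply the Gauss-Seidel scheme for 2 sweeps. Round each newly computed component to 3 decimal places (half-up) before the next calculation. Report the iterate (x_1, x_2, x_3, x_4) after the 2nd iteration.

Iteration 1:
  x_1 = (-8 - (2)·0.000 - (4)·0.000 - (4)·0.000) / (12) = -0.667
  x_2 = (-1 - (4)·-0.667 - (2)·0.000 - (-3)·0.000) / (12) = 0.139
  x_3 = (12 - (-4)·-0.667 - (-1)·0.139 - (1)·0.000) / (10) = 0.947
  x_4 = (-12 - (-2)·-0.667 - (3)·0.139 - (-4)·0.947) / (-13) = 0.766
Iteration 2:
  x_1 = (-8 - (2)·0.139 - (4)·0.947 - (4)·0.766) / (12) = -1.261
  x_2 = (-1 - (4)·-1.261 - (2)·0.947 - (-3)·0.766) / (12) = 0.371
  x_3 = (12 - (-4)·-1.261 - (-1)·0.371 - (1)·0.766) / (10) = 0.656
  x_4 = (-12 - (-2)·-1.261 - (3)·0.371 - (-4)·0.656) / (-13) = 1.001

(-1.261, 0.371, 0.656, 1.001)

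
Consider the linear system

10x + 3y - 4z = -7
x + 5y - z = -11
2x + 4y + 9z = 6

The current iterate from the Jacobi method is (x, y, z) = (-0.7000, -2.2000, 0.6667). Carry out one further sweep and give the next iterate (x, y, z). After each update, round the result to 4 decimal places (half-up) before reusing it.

(0.2267, -1.9267, 1.8000)

One sweep:
  x = (-7 - (3)·-2.2000 - (-4)·0.6667) / (10) = 0.2267
  y = (-11 - (1)·-0.7000 - (-1)·0.6667) / (5) = -1.9267
  z = (6 - (2)·-0.7000 - (4)·-2.2000) / (9) = 1.8000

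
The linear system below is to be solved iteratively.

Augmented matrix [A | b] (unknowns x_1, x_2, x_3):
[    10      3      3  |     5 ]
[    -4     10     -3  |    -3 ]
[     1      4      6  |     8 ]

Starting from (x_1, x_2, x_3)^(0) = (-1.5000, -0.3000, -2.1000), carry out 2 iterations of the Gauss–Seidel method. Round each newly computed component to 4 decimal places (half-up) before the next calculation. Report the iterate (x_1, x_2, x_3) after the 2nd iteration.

(0.2052, 0.2095, 1.1595)

Iteration 1:
  x_1 = (5 - (3)·-0.3000 - (3)·-2.1000) / (10) = 1.2200
  x_2 = (-3 - (-4)·1.2200 - (-3)·-2.1000) / (10) = -0.4420
  x_3 = (8 - (1)·1.2200 - (4)·-0.4420) / (6) = 1.4247
Iteration 2:
  x_1 = (5 - (3)·-0.4420 - (3)·1.4247) / (10) = 0.2052
  x_2 = (-3 - (-4)·0.2052 - (-3)·1.4247) / (10) = 0.2095
  x_3 = (8 - (1)·0.2052 - (4)·0.2095) / (6) = 1.1595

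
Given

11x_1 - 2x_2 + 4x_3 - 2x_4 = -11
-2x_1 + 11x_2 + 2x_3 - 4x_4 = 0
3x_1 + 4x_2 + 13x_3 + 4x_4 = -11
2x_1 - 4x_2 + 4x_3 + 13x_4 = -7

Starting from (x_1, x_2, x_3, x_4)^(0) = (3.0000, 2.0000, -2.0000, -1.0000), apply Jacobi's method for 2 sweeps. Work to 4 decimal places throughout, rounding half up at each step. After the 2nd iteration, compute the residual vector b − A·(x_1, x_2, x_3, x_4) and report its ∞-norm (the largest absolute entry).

Iteration 1:
  x_1 = (-11 - (-2)·2.0000 - (4)·-2.0000 - (-2)·-1.0000) / (11) = -0.0909
  x_2 = (0 - (-2)·3.0000 - (2)·-2.0000 - (-4)·-1.0000) / (11) = 0.5455
  x_3 = (-11 - (3)·3.0000 - (4)·2.0000 - (4)·-1.0000) / (13) = -1.8462
  x_4 = (-7 - (2)·3.0000 - (-4)·2.0000 - (4)·-2.0000) / (13) = 0.2308
Iteration 2:
  x_1 = (-11 - (-2)·0.5455 - (4)·-1.8462 - (-2)·0.2308) / (11) = -0.1875
  x_2 = (0 - (-2)·-0.0909 - (2)·-1.8462 - (-4)·0.2308) / (11) = 0.4031
  x_3 = (-11 - (3)·-0.0909 - (4)·0.5455 - (4)·0.2308) / (13) = -1.0640
  x_4 = (-7 - (2)·-0.0909 - (-4)·0.5455 - (4)·-1.8462) / (13) = 0.2114
Residual b − A·x = (-3.4525, -1.8355, 0.9365, -3.5048); ∞-norm = 3.5048

3.5048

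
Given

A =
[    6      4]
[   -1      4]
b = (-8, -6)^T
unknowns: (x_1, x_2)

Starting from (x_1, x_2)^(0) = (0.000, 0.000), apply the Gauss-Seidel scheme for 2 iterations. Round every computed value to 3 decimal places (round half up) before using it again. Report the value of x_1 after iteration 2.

-0.111

Iteration 1:
  x_1 = (-8 - (4)·0.000) / (6) = -1.333
  x_2 = (-6 - (-1)·-1.333) / (4) = -1.833
Iteration 2:
  x_1 = (-8 - (4)·-1.833) / (6) = -0.111
  x_2 = (-6 - (-1)·-0.111) / (4) = -1.528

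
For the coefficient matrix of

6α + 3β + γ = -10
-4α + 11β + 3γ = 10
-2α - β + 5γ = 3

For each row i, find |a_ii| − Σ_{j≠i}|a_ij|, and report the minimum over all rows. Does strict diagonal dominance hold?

2

row 1: |6| − (3+1) = 2
row 2: |11| − (4+3) = 4
row 3: |5| − (2+1) = 2
minimum over rows = 2 → strictly diagonally dominant (convergence guaranteed)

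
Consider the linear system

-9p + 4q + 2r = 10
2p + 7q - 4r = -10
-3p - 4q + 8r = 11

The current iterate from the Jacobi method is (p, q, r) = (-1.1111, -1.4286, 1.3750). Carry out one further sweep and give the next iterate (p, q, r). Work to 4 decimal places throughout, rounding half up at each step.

One sweep:
  p = (10 - (4)·-1.4286 - (2)·1.3750) / (-9) = -1.4405
  q = (-10 - (2)·-1.1111 - (-4)·1.3750) / (7) = -0.3254
  r = (11 - (-3)·-1.1111 - (-4)·-1.4286) / (8) = 0.2440

(-1.4405, -0.3254, 0.2440)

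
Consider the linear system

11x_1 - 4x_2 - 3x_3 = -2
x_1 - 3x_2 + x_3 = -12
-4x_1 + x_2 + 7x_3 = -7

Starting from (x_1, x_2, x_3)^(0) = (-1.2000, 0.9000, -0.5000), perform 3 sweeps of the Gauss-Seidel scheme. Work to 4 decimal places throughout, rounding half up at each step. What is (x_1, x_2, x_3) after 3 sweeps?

Iteration 1:
  x_1 = (-2 - (-4)·0.9000 - (-3)·-0.5000) / (11) = 0.0091
  x_2 = (-12 - (1)·0.0091 - (1)·-0.5000) / (-3) = 3.8364
  x_3 = (-7 - (-4)·0.0091 - (1)·3.8364) / (7) = -1.5429
Iteration 2:
  x_1 = (-2 - (-4)·3.8364 - (-3)·-1.5429) / (11) = 0.7924
  x_2 = (-12 - (1)·0.7924 - (1)·-1.5429) / (-3) = 3.7498
  x_3 = (-7 - (-4)·0.7924 - (1)·3.7498) / (7) = -1.0829
Iteration 3:
  x_1 = (-2 - (-4)·3.7498 - (-3)·-1.0829) / (11) = 0.8864
  x_2 = (-12 - (1)·0.8864 - (1)·-1.0829) / (-3) = 3.9345
  x_3 = (-7 - (-4)·0.8864 - (1)·3.9345) / (7) = -1.0556

(0.8864, 3.9345, -1.0556)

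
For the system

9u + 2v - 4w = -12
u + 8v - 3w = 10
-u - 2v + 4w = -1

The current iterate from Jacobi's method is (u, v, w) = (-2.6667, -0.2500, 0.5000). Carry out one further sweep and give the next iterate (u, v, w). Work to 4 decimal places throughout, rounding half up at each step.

(-1.0556, 1.7708, -1.0417)

One sweep:
  u = (-12 - (2)·-0.2500 - (-4)·0.5000) / (9) = -1.0556
  v = (10 - (1)·-2.6667 - (-3)·0.5000) / (8) = 1.7708
  w = (-1 - (-1)·-2.6667 - (-2)·-0.2500) / (4) = -1.0417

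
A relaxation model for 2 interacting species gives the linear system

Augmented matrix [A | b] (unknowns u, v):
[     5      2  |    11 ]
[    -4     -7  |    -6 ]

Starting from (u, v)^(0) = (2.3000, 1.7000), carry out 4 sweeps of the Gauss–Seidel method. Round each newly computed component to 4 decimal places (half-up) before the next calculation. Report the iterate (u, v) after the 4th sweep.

(2.3968, -0.5125)

Iteration 1:
  u = (11 - (2)·1.7000) / (5) = 1.5200
  v = (-6 - (-4)·1.5200) / (-7) = -0.0114
Iteration 2:
  u = (11 - (2)·-0.0114) / (5) = 2.2046
  v = (-6 - (-4)·2.2046) / (-7) = -0.4026
Iteration 3:
  u = (11 - (2)·-0.4026) / (5) = 2.3610
  v = (-6 - (-4)·2.3610) / (-7) = -0.4920
Iteration 4:
  u = (11 - (2)·-0.4920) / (5) = 2.3968
  v = (-6 - (-4)·2.3968) / (-7) = -0.5125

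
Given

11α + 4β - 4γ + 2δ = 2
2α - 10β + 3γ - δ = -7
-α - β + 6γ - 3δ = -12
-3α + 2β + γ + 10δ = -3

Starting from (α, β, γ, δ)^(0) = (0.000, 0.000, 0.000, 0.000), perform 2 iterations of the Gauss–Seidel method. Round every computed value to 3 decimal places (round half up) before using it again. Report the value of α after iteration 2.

-0.720

Iteration 1:
  α = (2 - (4)·0.000 - (-4)·0.000 - (2)·0.000) / (11) = 0.182
  β = (-7 - (2)·0.182 - (3)·0.000 - (-1)·0.000) / (-10) = 0.736
  γ = (-12 - (-1)·0.182 - (-1)·0.736 - (-3)·0.000) / (6) = -1.847
  δ = (-3 - (-3)·0.182 - (2)·0.736 - (1)·-1.847) / (10) = -0.208
Iteration 2:
  α = (2 - (4)·0.736 - (-4)·-1.847 - (2)·-0.208) / (11) = -0.720
  β = (-7 - (2)·-0.720 - (3)·-1.847 - (-1)·-0.208) / (-10) = 0.023
  γ = (-12 - (-1)·-0.720 - (-1)·0.023 - (-3)·-0.208) / (6) = -2.220
  δ = (-3 - (-3)·-0.720 - (2)·0.023 - (1)·-2.220) / (10) = -0.299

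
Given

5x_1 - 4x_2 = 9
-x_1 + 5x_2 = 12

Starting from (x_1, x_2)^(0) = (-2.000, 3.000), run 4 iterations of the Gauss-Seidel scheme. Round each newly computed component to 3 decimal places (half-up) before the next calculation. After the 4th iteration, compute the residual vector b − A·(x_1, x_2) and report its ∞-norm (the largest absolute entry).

0.005

Iteration 1:
  x_1 = (9 - (-4)·3.000) / (5) = 4.200
  x_2 = (12 - (-1)·4.200) / (5) = 3.240
Iteration 2:
  x_1 = (9 - (-4)·3.240) / (5) = 4.392
  x_2 = (12 - (-1)·4.392) / (5) = 3.278
Iteration 3:
  x_1 = (9 - (-4)·3.278) / (5) = 4.422
  x_2 = (12 - (-1)·4.422) / (5) = 3.284
Iteration 4:
  x_1 = (9 - (-4)·3.284) / (5) = 4.427
  x_2 = (12 - (-1)·4.427) / (5) = 3.285
Residual b − A·x = (0.005, 0.002); ∞-norm = 0.005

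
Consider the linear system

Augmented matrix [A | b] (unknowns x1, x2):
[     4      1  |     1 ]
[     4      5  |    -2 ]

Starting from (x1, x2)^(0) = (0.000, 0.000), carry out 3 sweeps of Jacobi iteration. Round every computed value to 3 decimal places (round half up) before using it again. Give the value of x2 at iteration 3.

Iteration 1:
  x1 = (1 - (1)·0.000) / (4) = 0.250
  x2 = (-2 - (4)·0.000) / (5) = -0.400
Iteration 2:
  x1 = (1 - (1)·-0.400) / (4) = 0.350
  x2 = (-2 - (4)·0.250) / (5) = -0.600
Iteration 3:
  x1 = (1 - (1)·-0.600) / (4) = 0.400
  x2 = (-2 - (4)·0.350) / (5) = -0.680

-0.680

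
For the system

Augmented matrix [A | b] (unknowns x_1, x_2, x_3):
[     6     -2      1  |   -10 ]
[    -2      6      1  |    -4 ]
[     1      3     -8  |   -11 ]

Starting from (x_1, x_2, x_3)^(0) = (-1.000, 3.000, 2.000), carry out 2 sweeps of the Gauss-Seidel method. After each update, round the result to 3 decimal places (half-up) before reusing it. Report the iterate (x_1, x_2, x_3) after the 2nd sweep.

(-2.236, -1.537, 0.519)

Iteration 1:
  x_1 = (-10 - (-2)·3.000 - (1)·2.000) / (6) = -1.000
  x_2 = (-4 - (-2)·-1.000 - (1)·2.000) / (6) = -1.333
  x_3 = (-11 - (1)·-1.000 - (3)·-1.333) / (-8) = 0.750
Iteration 2:
  x_1 = (-10 - (-2)·-1.333 - (1)·0.750) / (6) = -2.236
  x_2 = (-4 - (-2)·-2.236 - (1)·0.750) / (6) = -1.537
  x_3 = (-11 - (1)·-2.236 - (3)·-1.537) / (-8) = 0.519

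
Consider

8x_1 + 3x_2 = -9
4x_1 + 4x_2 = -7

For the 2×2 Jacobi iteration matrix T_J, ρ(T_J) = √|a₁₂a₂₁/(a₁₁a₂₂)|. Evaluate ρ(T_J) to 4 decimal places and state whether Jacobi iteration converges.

0.6124

a₁₂a₂₁/(a₁₁a₂₂) = (3)·(4) / ((8)·(4)) = 0.375000
ρ = √|0.375000| = √0.375000 = 0.6124
ρ < 1, so Jacobi converges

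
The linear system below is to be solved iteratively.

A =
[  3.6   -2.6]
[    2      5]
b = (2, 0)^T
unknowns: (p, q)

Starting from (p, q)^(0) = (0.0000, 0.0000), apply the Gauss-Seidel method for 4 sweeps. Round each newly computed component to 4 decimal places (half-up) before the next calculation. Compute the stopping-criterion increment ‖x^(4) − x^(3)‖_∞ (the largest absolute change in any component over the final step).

0.0134

Iteration 1:
  p = (2 - (-2.6)·0.0000) / (3.6) = 0.5556
  q = (0 - (2)·0.5556) / (5) = -0.2222
Iteration 2:
  p = (2 - (-2.6)·-0.2222) / (3.6) = 0.3951
  q = (0 - (2)·0.3951) / (5) = -0.1580
Iteration 3:
  p = (2 - (-2.6)·-0.1580) / (3.6) = 0.4414
  q = (0 - (2)·0.4414) / (5) = -0.1766
Iteration 4:
  p = (2 - (-2.6)·-0.1766) / (3.6) = 0.4280
  q = (0 - (2)·0.4280) / (5) = -0.1712
Change: (-0.0134, 0.0054) → max |·| = 0.0134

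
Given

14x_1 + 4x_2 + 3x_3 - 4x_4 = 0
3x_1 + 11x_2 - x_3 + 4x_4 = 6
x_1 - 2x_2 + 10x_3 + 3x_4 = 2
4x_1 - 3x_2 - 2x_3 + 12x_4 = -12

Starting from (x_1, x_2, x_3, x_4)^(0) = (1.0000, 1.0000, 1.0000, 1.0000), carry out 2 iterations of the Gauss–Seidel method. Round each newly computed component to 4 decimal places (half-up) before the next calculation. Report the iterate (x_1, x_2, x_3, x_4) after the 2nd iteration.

(-0.3342, 0.9438, 0.6765, -0.5399)

Iteration 1:
  x_1 = (0 - (4)·1.0000 - (3)·1.0000 - (-4)·1.0000) / (14) = -0.2143
  x_2 = (6 - (3)·-0.2143 - (-1)·1.0000 - (4)·1.0000) / (11) = 0.3312
  x_3 = (2 - (1)·-0.2143 - (-2)·0.3312 - (3)·1.0000) / (10) = -0.0123
  x_4 = (-12 - (4)·-0.2143 - (-3)·0.3312 - (-2)·-0.0123) / (12) = -0.8478
Iteration 2:
  x_1 = (0 - (4)·0.3312 - (3)·-0.0123 - (-4)·-0.8478) / (14) = -0.3342
  x_2 = (6 - (3)·-0.3342 - (-1)·-0.0123 - (4)·-0.8478) / (11) = 0.9438
  x_3 = (2 - (1)·-0.3342 - (-2)·0.9438 - (3)·-0.8478) / (10) = 0.6765
  x_4 = (-12 - (4)·-0.3342 - (-3)·0.9438 - (-2)·0.6765) / (12) = -0.5399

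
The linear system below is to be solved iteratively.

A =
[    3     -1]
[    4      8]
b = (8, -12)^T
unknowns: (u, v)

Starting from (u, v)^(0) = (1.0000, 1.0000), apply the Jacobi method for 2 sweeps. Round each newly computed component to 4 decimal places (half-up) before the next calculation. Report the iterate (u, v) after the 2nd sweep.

Iteration 1:
  u = (8 - (-1)·1.0000) / (3) = 3.0000
  v = (-12 - (4)·1.0000) / (8) = -2.0000
Iteration 2:
  u = (8 - (-1)·-2.0000) / (3) = 2.0000
  v = (-12 - (4)·3.0000) / (8) = -3.0000

(2.0000, -3.0000)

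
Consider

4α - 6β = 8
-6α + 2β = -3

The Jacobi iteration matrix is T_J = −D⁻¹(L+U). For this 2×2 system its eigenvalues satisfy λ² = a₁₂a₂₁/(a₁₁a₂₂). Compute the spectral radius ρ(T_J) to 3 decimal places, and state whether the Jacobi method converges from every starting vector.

a₁₂a₂₁/(a₁₁a₂₂) = (-6)·(-6) / ((4)·(2)) = 4.500000
ρ = √|4.500000| = √4.500000 = 2.121
ρ > 1, so Jacobi diverges

2.121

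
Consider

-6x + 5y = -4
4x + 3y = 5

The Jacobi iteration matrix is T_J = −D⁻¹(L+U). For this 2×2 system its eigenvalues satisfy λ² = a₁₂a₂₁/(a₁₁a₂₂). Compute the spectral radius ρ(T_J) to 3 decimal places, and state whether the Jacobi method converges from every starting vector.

1.054

a₁₂a₂₁/(a₁₁a₂₂) = (5)·(4) / ((-6)·(3)) = -1.111111
ρ = √|-1.111111| = √1.111111 = 1.054
ρ > 1, so Jacobi diverges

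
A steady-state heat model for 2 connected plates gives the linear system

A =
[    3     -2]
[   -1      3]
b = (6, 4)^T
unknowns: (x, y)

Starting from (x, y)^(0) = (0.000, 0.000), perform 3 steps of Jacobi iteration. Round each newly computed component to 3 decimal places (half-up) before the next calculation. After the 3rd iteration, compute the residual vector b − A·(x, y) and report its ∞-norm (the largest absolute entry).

0.593

Iteration 1:
  x = (6 - (-2)·0.000) / (3) = 2.000
  y = (4 - (-1)·0.000) / (3) = 1.333
Iteration 2:
  x = (6 - (-2)·1.333) / (3) = 2.889
  y = (4 - (-1)·2.000) / (3) = 2.000
Iteration 3:
  x = (6 - (-2)·2.000) / (3) = 3.333
  y = (4 - (-1)·2.889) / (3) = 2.296
Residual b − A·x = (0.593, 0.445); ∞-norm = 0.593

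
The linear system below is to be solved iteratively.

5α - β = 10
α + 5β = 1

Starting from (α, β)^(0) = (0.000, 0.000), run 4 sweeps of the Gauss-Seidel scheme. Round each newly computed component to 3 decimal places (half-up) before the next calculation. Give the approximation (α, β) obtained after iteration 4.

(1.962, -0.192)

Iteration 1:
  α = (10 - (-1)·0.000) / (5) = 2.000
  β = (1 - (1)·2.000) / (5) = -0.200
Iteration 2:
  α = (10 - (-1)·-0.200) / (5) = 1.960
  β = (1 - (1)·1.960) / (5) = -0.192
Iteration 3:
  α = (10 - (-1)·-0.192) / (5) = 1.962
  β = (1 - (1)·1.962) / (5) = -0.192
Iteration 4:
  α = (10 - (-1)·-0.192) / (5) = 1.962
  β = (1 - (1)·1.962) / (5) = -0.192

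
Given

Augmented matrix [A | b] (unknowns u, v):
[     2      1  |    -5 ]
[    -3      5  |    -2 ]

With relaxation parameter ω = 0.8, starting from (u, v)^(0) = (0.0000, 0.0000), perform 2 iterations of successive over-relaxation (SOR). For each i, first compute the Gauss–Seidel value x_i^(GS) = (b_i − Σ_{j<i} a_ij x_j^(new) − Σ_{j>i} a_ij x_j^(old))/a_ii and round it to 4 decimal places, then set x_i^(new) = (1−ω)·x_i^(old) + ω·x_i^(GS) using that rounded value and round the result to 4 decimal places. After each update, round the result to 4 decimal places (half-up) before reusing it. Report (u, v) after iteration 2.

Iteration 1:
  u: GS value = (-5 - (1)·0.0000) / (2) = -2.5000;  u ← (1−ω)·0.0000 + ω·-2.5000 = -2.0000
  v: GS value = (-2 - (-3)·-2.0000) / (5) = -1.6000;  v ← (1−ω)·0.0000 + ω·-1.6000 = -1.2800
Iteration 2:
  u: GS value = (-5 - (1)·-1.2800) / (2) = -1.8600;  u ← (1−ω)·-2.0000 + ω·-1.8600 = -1.8880
  v: GS value = (-2 - (-3)·-1.8880) / (5) = -1.5328;  v ← (1−ω)·-1.2800 + ω·-1.5328 = -1.4822

(-1.8880, -1.4822)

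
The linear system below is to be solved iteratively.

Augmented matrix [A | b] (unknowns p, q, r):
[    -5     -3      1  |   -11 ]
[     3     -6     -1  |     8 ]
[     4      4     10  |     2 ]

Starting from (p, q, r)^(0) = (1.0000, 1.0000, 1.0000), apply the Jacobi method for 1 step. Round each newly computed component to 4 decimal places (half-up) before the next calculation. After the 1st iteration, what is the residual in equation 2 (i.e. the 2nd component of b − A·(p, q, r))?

-4.0000

Iteration 1:
  p = (-11 - (-3)·1.0000 - (1)·1.0000) / (-5) = 1.8000
  q = (8 - (3)·1.0000 - (-1)·1.0000) / (-6) = -1.0000
  r = (2 - (4)·1.0000 - (4)·1.0000) / (10) = -0.6000
Residual b − A·x = (-4.4000, -4.0000, 4.8000)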